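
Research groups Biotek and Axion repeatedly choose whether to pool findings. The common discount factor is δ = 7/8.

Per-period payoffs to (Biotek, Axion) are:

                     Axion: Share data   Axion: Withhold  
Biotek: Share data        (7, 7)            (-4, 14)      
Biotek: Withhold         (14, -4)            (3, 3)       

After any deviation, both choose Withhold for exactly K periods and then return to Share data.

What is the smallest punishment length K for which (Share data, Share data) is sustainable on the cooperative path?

IC: δ(1−δ^K)/(1−δ) ≥ (14−7)/(7−3) = 7/4.
With δ = 7/8: need 1 − δ^K ≥ 7/4·(1−7/8)/(7/8), i.e. δ^K ≤ 0.7500.
Since (7/8)^2 = 0.7656 and (7/8)^3 = 0.6699, the smallest such K is 3.

3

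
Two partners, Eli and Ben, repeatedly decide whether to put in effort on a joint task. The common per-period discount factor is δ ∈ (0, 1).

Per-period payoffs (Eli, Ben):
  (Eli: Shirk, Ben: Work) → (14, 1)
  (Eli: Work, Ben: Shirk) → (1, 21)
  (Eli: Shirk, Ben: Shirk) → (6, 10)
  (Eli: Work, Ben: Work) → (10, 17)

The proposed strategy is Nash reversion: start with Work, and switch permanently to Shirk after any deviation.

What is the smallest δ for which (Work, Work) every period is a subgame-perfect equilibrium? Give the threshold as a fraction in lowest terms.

1/2

For Eli: deviation gain 14−10 = 4, per-period punishment loss 10−6 = 4. IC gives δ ≥ 4/8 = 1/2.
For Ben: gain 4, loss 7 per period, so δ ≥ 4/11.
The tighter constraint is Eli's, so cooperation needs δ ≥ 1/2.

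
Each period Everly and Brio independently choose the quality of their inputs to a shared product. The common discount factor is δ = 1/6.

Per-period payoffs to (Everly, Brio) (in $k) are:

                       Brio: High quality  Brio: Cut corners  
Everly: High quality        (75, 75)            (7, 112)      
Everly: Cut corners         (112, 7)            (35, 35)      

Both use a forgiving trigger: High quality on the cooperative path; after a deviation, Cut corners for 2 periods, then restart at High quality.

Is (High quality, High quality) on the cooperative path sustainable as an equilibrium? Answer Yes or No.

Comparing payoff streams over the 3 periods until play realigns: cooperate → 75(1+δ+…+δ^2); deviate → 112 + 35(δ+…+δ^2).
Cooperation is sustained iff (75−35)(δ+…+δ^2) ≥ 112−75.
δ+…+δ^2 = 1/6·(1−(1/6)^2)/(1−1/6) = 0.1944, and (112−75)/(75−35) = 0.9250.
0.1944 < 0.9250, so cooperation is not sustainable.

No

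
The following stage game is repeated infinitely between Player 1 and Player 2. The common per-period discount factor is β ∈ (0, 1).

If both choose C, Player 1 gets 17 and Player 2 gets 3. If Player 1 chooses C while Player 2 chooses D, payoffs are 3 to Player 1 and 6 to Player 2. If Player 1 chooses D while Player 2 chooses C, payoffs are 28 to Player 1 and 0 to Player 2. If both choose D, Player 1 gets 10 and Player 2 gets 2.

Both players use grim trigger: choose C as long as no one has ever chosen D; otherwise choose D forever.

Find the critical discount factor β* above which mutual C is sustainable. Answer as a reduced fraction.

3/4

Player 1's threshold: (28−17)/(28−10) = 11/18.
Player 2's threshold: (6−3)/(6−2) = 3/4.
11/18 < 3/4, so Player 2 binds and β* = 3/4.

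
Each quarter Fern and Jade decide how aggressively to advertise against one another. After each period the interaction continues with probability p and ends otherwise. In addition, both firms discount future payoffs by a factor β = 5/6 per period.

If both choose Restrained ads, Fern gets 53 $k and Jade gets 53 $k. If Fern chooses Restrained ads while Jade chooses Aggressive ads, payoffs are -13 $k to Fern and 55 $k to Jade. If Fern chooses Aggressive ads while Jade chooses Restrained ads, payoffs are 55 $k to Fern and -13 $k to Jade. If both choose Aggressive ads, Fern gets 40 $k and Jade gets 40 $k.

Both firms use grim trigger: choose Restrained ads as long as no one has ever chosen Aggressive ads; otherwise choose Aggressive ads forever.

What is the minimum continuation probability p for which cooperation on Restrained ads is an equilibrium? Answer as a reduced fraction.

4/25

Expected continuation weight on next period's payoff is β·p = 5/6·p, which plays the role of the discount factor.
Cooperation requires 5/6·p ≥ (55−53)/(55−40) = 2/15, hence p ≥ 4/25.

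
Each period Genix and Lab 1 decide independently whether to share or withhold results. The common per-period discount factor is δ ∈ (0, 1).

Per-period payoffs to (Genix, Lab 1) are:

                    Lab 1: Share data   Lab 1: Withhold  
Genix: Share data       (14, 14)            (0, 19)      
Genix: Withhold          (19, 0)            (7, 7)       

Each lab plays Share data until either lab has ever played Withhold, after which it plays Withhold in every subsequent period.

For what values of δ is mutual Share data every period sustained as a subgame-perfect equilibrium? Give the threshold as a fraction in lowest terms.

14/(1−δ) ≥ 19 + 7δ/(1−δ)
14 ≥ 19 − 12δ
δ ≥ 5/12.

5/12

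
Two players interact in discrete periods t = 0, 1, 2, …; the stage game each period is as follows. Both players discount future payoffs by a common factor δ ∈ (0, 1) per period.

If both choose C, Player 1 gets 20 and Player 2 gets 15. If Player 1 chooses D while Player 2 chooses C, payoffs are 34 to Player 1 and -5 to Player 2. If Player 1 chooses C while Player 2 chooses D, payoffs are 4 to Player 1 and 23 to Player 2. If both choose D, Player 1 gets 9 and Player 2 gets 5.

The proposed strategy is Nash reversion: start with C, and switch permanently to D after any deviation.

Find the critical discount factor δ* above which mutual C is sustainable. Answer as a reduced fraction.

Player 1's threshold: (34−20)/(34−9) = 14/25.
Player 2's threshold: (23−15)/(23−5) = 4/9.
14/25 > 4/9, so Player 1 binds and δ* = 14/25.

14/25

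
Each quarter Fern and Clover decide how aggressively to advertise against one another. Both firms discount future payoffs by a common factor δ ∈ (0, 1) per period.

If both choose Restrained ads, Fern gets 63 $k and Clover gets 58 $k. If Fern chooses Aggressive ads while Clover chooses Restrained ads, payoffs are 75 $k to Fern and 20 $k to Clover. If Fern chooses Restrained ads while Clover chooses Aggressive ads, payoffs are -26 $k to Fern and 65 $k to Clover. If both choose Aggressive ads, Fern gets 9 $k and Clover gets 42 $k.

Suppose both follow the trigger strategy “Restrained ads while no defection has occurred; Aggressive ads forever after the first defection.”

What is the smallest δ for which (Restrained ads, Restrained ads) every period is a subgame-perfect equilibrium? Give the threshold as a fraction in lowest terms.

7/23

Fern's threshold: (75−63)/(75−9) = 2/11.
Clover's threshold: (65−58)/(65−42) = 7/23.
2/11 < 7/23, so Clover binds and δ* = 7/23.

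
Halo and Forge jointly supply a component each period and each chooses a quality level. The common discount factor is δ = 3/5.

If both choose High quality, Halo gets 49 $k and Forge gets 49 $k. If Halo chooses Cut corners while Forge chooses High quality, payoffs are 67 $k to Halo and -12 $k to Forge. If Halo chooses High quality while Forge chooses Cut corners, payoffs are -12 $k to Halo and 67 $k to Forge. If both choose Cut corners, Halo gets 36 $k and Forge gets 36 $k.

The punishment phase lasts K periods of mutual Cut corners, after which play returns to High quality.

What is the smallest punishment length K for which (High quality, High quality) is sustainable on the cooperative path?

Need Σ_{k=1}^{K} δ^k ≥ (67−49)/(49−36) = 1.3846 at δ = 3/5.
At K = 5 the sum is 1.3834 < 1.3846; at K = 6 it is 1.4300 ≥ 1.3846.
So the minimum punishment length is K = 6.

6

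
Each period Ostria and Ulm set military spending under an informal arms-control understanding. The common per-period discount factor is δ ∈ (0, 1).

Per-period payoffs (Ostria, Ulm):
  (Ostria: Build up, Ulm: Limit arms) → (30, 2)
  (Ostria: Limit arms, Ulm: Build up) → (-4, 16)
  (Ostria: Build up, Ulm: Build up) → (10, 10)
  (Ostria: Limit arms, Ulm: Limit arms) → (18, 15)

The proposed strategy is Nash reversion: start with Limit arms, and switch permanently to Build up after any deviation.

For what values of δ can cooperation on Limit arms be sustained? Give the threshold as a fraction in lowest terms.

3/5

For Ostria: deviation gain 30−18 = 12, per-period punishment loss 18−10 = 8. IC gives δ ≥ 12/20 = 3/5.
For Ulm: gain 1, loss 5 per period, so δ ≥ 1/6.
The tighter constraint is Ostria's, so cooperation needs δ ≥ 3/5.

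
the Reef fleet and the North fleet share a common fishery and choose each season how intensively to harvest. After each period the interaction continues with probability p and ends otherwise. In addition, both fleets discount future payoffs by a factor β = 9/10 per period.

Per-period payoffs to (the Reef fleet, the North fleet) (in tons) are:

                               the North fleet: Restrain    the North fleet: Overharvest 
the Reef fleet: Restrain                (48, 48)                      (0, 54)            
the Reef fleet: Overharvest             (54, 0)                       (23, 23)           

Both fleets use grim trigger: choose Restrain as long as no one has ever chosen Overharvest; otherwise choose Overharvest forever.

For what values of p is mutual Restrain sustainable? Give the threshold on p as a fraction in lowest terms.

With continuation probability p and discount β, the effective per-period discount factor is βp.
Grim-trigger IC: βp ≥ (54−48)/(54−23) = 6/31.
So p ≥ (6/31)/(9/10) = 20/93.

20/93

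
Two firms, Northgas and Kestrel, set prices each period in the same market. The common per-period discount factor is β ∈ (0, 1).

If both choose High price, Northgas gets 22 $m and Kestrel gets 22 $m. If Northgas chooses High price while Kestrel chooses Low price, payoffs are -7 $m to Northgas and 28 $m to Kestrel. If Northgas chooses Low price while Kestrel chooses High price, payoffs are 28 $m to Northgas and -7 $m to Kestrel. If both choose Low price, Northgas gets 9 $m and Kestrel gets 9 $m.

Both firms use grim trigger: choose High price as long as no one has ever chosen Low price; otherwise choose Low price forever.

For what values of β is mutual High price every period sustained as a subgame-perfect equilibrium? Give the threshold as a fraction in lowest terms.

6/19

Under grim trigger the critical discount factor is (T−C)/(T−P) with T = 28, C = 22, P = 9.
β* = (28−22)/(28−9) = 6/19.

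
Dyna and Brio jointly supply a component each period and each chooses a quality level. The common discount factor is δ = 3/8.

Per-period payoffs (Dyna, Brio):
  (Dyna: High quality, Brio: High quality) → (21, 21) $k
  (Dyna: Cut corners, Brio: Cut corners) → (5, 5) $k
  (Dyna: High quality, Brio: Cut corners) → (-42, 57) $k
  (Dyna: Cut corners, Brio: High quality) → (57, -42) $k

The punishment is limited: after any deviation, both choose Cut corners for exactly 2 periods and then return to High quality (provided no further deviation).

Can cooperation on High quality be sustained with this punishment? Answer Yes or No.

No

A one-shot deviation gives 57 now, then 5 for 2 periods, then back to 21.
Gain from deviating: (57−21) today; loss: (21−5) in each of the next 2 periods.
No-deviation condition: (21−5)(δ+…+δ^2) ≥ 57−21, i.e. δ+…+δ^2 ≥ 9/4.
At δ = 3/8: δ+…+δ^2 = 0.5156 < 2.2500.
So cooperation is not sustainable.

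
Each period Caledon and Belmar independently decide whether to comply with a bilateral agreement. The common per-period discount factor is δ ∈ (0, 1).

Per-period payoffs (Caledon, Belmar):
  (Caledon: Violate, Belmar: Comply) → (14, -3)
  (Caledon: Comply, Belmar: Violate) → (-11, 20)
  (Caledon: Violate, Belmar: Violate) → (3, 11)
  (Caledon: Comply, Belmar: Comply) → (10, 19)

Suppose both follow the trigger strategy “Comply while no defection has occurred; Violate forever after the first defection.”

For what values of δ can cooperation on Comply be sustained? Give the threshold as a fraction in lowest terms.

Caledon's threshold: (14−10)/(14−3) = 4/11.
Belmar's threshold: (20−19)/(20−11) = 1/9.
4/11 > 1/9, so Caledon binds and δ* = 4/11.

4/11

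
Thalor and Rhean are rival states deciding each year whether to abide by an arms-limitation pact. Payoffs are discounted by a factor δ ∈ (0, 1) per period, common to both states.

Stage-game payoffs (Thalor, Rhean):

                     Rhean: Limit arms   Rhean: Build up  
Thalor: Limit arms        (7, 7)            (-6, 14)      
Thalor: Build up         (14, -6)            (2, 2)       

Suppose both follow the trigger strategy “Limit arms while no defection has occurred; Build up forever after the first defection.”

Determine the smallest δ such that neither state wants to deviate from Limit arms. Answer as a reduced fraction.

7/12

7/(1−δ) ≥ 14 + 2δ/(1−δ)
7 ≥ 14 − 12δ
δ ≥ 7/12.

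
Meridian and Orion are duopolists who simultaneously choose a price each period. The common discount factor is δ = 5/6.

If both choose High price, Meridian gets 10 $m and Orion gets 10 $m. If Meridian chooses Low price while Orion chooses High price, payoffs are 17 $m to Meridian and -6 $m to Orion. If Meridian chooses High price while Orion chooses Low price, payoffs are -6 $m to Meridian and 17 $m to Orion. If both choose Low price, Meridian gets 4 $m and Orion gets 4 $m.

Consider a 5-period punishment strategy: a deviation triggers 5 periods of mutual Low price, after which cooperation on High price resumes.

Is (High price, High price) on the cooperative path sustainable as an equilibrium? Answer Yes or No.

Yes

A one-shot deviation gives 17 now, then 4 for 5 periods, then back to 10.
Gain from deviating: (17−10) today; loss: (10−4) in each of the next 5 periods.
No-deviation condition: (10−4)(δ+…+δ^5) ≥ 17−10, i.e. δ+…+δ^5 ≥ 7/6.
At δ = 5/6: δ+…+δ^5 = 2.9906 ≥ 1.1667.
So cooperation is sustainable.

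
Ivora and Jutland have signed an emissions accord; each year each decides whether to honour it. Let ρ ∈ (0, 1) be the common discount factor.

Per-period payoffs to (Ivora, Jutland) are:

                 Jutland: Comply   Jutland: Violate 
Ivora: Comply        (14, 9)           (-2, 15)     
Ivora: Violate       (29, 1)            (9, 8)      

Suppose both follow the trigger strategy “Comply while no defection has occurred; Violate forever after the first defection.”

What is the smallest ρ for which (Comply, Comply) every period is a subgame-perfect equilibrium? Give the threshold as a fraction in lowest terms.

6/7

For Ivora: deviation gain 29−14 = 15, per-period punishment loss 14−9 = 5. IC gives ρ ≥ 15/20 = 3/4.
For Jutland: gain 6, loss 1 per period, so ρ ≥ 6/7.
The tighter constraint is Jutland's, so cooperation needs ρ ≥ 6/7.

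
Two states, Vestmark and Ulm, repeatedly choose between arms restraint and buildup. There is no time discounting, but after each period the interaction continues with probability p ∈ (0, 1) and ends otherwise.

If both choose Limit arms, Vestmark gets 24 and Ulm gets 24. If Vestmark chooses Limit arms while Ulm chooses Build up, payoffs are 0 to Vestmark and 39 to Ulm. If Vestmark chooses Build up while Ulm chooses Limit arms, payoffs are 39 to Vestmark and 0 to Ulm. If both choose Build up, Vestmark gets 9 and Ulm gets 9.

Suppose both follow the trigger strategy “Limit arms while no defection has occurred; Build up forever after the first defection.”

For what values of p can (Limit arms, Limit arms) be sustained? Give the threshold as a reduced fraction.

With no time discounting, the continuation probability p plays the role of the discount factor.
Grim-trigger IC: 24/(1−p) ≥ 39 + 9p/(1−p) ⇒ p ≥ (39−24)/(39−9) = 1/2.

1/2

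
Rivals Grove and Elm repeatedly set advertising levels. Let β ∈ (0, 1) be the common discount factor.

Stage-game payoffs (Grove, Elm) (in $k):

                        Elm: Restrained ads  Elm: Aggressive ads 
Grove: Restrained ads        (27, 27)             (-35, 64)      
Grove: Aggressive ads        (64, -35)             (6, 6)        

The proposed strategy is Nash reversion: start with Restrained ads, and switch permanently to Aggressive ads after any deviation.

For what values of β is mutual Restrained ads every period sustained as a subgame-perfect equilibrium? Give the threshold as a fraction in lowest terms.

Cooperation forever yields 27 each period: 27/(1−β).
Deviating yields 64 once, then 6 forever: 64 + 6β/(1−β).
No profitable deviation requires 27/(1−β) ≥ 64 + 6β/(1−β).
Multiplying by (1−β): 27 ≥ 64(1−β) + 6β = 64 − 58β.
So 58β ≥ 37, i.e. β ≥ 37/58.

37/58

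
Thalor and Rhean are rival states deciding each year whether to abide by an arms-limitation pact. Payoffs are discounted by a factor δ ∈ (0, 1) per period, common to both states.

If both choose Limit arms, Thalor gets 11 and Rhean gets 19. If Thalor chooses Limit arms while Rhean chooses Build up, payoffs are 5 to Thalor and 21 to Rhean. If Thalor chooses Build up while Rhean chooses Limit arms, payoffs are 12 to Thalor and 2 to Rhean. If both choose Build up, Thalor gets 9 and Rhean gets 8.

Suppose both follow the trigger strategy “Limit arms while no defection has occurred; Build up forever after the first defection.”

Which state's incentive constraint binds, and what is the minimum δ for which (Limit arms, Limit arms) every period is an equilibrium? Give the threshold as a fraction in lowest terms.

For Thalor: deviation gain 12−11 = 1, per-period punishment loss 11−9 = 2. IC gives δ ≥ 1/3.
For Rhean: gain 2, loss 11 per period, so δ ≥ 2/13.
The tighter constraint is Thalor's, so cooperation needs δ ≥ 1/3.

Thalor; δ ≥ 1/3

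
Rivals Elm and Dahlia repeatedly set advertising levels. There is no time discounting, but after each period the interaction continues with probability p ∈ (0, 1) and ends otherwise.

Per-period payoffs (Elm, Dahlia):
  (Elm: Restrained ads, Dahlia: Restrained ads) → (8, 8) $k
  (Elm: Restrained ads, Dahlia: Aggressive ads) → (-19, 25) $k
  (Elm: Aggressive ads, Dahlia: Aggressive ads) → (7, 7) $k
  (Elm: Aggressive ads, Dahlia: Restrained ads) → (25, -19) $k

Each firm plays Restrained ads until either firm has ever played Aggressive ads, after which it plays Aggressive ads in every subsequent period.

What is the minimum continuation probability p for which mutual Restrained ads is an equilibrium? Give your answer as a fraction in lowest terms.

Expected cooperation value is 8 + p·8 + p²·8 + … = 8/(1−p); deviation gives 25 + p·7/(1−p).
8 ≥ 25(1−p) + 7p ⇒ 18p ≥ 17 ⇒ p ≥ 17/18.

17/18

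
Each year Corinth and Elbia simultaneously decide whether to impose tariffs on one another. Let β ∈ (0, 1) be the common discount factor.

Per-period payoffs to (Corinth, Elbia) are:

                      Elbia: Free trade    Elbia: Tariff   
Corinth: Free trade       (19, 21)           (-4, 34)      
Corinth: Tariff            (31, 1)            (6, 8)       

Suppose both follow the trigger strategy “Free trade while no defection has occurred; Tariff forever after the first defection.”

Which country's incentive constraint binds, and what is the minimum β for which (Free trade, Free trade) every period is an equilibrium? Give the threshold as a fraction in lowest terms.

Elbia; β ≥ 1/2

Corinth: cooperation gives 19 each period; deviation gives 31 once then 6 forever.
  19/(1−β) ≥ 31 + 6β/(1−β) ⇒ β ≥ 12/25.
Elbia: cooperation gives 21 each period; deviation gives 34 once then 8 forever.
  β ≥ 13/26 = 1/2.
Both must hold, so the binding constraint is Elbia's: β ≥ 1/2.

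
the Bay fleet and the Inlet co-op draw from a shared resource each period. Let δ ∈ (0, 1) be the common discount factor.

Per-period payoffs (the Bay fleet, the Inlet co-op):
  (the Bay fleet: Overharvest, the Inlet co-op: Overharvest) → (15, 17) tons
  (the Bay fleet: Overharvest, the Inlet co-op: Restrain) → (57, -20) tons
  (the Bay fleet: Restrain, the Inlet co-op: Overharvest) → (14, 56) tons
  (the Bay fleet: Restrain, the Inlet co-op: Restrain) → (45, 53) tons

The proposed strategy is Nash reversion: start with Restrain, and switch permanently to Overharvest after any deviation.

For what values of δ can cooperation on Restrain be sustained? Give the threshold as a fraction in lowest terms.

the Bay fleet's threshold: (57−45)/(57−15) = 2/7.
the Inlet co-op's threshold: (56−53)/(56−17) = 1/13.
2/7 > 1/13, so the Bay fleet binds and δ* = 2/7.

2/7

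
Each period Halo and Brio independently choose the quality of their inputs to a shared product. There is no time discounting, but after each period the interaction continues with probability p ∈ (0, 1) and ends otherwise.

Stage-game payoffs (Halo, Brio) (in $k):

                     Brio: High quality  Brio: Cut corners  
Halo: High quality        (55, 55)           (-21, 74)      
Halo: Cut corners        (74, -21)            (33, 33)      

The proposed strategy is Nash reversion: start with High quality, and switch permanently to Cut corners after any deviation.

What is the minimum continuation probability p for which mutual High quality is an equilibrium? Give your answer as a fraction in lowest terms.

19/41

Expected cooperation value is 55 + p·55 + p²·55 + … = 55/(1−p); deviation gives 74 + p·33/(1−p).
55 ≥ 74(1−p) + 33p ⇒ 41p ≥ 19 ⇒ p ≥ 19/41.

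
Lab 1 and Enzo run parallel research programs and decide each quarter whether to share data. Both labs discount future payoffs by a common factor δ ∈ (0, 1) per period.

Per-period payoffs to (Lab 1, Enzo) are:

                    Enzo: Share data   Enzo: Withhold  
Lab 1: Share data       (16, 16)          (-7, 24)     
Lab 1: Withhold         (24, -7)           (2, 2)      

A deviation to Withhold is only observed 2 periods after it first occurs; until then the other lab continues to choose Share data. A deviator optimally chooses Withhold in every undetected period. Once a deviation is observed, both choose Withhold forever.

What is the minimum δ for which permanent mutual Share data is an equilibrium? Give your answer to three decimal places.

0.603

A deviator earns 24 for 2 periods, then 2 forever; cooperating earns 16 forever. Multiplying the IC by (1−δ):
16 ≥ 24(1−δ^2) + 2δ^2, so 22·δ^2 ≥ 8 and δ^2 ≥ 4/11.
δ ≥ (4/11)^(1/2) ≈ 0.603.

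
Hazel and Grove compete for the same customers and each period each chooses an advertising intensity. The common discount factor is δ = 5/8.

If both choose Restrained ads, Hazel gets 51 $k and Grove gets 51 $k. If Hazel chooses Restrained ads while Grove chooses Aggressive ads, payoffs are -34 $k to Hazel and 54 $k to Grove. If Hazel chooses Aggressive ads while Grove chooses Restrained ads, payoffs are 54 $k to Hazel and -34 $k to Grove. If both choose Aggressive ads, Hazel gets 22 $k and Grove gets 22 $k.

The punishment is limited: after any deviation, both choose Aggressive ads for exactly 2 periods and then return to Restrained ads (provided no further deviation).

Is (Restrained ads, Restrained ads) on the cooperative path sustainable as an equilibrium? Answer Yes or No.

IC: δ+…+δ^2 ≥ (54−51)/(51−22) = 3/29.
At δ = 5/8: partial sum = 1.0156 ≥ 0.1034. Cooperation sustainable.

Yes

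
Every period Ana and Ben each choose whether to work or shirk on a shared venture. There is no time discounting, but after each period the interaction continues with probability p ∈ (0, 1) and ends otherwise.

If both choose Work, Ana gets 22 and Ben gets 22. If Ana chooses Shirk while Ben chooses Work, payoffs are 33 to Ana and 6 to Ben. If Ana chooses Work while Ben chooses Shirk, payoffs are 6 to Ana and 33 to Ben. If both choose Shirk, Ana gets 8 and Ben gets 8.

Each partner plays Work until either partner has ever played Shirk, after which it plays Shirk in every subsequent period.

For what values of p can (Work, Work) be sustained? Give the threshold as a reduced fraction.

11/25

Expected cooperation value is 22 + p·22 + p²·22 + … = 22/(1−p); deviation gives 33 + p·8/(1−p).
22 ≥ 33(1−p) + 8p ⇒ 25p ≥ 11 ⇒ p ≥ 11/25.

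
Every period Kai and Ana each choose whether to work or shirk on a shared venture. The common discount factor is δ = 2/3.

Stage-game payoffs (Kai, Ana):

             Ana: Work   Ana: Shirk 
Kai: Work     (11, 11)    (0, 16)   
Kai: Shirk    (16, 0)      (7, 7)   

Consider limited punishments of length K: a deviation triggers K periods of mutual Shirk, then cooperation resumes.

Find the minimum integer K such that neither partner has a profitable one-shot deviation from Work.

No profitable deviation requires (11−7)(δ+…+δ^K) ≥ 16−11, i.e. δ+…+δ^K ≥ 5/4 ≈ 1.2500.
With δ = 2/3, the partial sums are K=1: 0.6667, K=2: 1.1111, K=3: 1.4074.
K = 3 is the first length at which the sum reaches 1.2500.

3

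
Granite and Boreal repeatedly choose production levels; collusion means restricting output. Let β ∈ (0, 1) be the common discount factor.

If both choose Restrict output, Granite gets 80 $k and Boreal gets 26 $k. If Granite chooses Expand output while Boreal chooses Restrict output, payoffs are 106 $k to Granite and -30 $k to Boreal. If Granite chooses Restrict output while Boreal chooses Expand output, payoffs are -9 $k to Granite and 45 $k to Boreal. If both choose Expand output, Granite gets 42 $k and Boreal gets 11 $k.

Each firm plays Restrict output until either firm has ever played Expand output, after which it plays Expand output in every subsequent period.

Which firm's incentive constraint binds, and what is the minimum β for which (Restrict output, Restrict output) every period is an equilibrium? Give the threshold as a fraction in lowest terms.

Granite's threshold: (106−80)/(106−42) = 13/32.
Boreal's threshold: (45−26)/(45−11) = 19/34.
13/32 < 19/34, so Boreal binds and β* = 19/34.

Boreal; β ≥ 19/34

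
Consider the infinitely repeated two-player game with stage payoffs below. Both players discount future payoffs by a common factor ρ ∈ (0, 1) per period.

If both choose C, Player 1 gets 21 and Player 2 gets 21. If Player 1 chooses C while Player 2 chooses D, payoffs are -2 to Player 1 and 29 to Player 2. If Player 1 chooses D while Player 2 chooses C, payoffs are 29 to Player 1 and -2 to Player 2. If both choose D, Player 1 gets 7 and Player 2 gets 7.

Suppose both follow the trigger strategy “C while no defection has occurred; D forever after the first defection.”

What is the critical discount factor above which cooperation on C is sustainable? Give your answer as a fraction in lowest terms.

4/11

Under grim trigger the critical discount factor is (T−C)/(T−P) with T = 29, C = 21, P = 7.
ρ* = (29−21)/(29−7) = 8/22 = 4/11.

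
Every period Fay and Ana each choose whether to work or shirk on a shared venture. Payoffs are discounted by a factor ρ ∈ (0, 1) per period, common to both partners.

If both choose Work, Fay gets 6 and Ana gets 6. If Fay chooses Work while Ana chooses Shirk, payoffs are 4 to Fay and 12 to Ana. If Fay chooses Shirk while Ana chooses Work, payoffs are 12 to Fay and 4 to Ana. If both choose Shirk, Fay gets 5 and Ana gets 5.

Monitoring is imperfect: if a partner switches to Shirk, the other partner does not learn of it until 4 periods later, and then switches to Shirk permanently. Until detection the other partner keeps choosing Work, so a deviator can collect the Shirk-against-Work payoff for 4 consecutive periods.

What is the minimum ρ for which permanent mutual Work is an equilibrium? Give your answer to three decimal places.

Deviating for the 4 undetected periods gains 12−6 = 6 per period over cooperation, then loses 6−5 = 1 per period forever once punishment starts.
Gain: 6(1 + ρ + … + ρ^3); loss: 1·ρ^4/(1−ρ).
No profitable deviation ⇔ 6(1−ρ^4) ≤ 1·ρ^4, i.e. ρ^4 ≥ 6/(6+1) = 6/7.
Hence ρ ≥ (6/7)^(1/4) ≈ 0.962.

0.962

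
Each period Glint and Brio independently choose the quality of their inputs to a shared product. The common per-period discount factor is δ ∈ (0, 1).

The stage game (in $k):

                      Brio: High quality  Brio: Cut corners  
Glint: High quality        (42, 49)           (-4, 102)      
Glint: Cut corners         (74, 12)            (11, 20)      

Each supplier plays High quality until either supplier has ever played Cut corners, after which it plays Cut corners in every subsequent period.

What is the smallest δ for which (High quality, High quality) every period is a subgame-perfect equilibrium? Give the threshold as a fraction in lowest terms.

Glint: cooperation gives 42 each period; deviation gives 74 once then 11 forever.
  42/(1−δ) ≥ 74 + 11δ/(1−δ) ⇒ δ ≥ 32/63.
Brio: cooperation gives 49 each period; deviation gives 102 once then 20 forever.
  δ ≥ 53/82.
Both must hold, so the binding constraint is Brio's: δ ≥ 53/82.

53/82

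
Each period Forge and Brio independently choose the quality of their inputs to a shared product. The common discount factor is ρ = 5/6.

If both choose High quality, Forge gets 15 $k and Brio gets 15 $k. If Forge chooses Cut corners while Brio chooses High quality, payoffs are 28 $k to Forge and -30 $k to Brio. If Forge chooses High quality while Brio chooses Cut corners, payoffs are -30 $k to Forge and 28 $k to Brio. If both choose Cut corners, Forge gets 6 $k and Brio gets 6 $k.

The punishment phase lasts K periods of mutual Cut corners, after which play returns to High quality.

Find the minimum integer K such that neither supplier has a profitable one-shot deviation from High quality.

2

No profitable deviation requires (15−6)(ρ+…+ρ^K) ≥ 28−15, i.e. ρ+…+ρ^K ≥ 13/9 ≈ 1.4444.
With ρ = 5/6, the partial sums are K=1: 0.8333, K=2: 1.5278.
K = 2 is the first length at which the sum reaches 1.4444.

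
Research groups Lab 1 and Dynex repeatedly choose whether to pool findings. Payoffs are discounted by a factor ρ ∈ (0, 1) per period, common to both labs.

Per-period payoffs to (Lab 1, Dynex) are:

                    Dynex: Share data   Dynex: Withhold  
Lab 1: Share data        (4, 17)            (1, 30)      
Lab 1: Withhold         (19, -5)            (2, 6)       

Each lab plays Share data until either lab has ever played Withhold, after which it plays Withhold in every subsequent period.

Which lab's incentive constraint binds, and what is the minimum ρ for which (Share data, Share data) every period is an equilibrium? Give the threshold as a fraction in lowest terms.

Lab 1: cooperation gives 4 each period; deviation gives 19 once then 2 forever.
  4/(1−ρ) ≥ 19 + 2ρ/(1−ρ) ⇒ ρ ≥ 15/17.
Dynex: cooperation gives 17 each period; deviation gives 30 once then 6 forever.
  ρ ≥ 13/24.
Both must hold, so the binding constraint is Lab 1's: ρ ≥ 15/17.

Lab 1; ρ ≥ 15/17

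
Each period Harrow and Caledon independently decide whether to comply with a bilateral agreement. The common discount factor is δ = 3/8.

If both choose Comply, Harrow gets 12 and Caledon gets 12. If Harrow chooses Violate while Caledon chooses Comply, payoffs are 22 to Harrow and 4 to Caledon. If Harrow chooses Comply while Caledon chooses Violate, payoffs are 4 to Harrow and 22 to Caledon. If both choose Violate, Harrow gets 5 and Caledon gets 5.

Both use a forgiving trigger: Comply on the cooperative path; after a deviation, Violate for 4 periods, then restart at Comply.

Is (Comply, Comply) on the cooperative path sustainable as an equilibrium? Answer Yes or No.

No

A one-shot deviation gives 22 now, then 5 for 4 periods, then back to 12.
Gain from deviating: (22−12) today; loss: (12−5) in each of the next 4 periods.
No-deviation condition: (12−5)(δ+…+δ^4) ≥ 22−12, i.e. δ+…+δ^4 ≥ 10/7.
At δ = 3/8: δ+…+δ^4 = 0.5881 < 1.4286.
So cooperation is not sustainable.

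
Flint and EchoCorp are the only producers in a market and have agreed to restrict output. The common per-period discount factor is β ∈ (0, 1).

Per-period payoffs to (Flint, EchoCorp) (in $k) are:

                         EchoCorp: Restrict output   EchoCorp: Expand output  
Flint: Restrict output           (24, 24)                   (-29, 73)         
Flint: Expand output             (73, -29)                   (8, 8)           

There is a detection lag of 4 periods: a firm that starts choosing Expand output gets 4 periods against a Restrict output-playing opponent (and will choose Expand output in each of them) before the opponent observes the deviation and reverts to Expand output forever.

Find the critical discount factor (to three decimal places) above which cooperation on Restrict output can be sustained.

0.932

A deviator earns 73 for 4 periods, then 8 forever; cooperating earns 24 forever. Multiplying the IC by (1−β):
24 ≥ 73(1−β^4) + 8β^4, so 65·β^4 ≥ 49 and β^4 ≥ 49/65.
β ≥ (49/65)^(1/4) ≈ 0.932.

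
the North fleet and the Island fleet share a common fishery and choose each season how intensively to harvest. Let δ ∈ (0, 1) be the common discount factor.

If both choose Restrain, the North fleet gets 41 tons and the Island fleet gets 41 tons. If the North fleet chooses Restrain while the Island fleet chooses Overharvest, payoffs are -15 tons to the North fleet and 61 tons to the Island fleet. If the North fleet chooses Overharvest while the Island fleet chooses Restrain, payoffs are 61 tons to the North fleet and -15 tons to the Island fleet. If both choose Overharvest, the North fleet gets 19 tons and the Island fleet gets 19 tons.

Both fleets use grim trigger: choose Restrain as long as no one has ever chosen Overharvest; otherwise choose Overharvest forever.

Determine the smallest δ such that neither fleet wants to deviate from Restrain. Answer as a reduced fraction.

10/21

Cooperation forever yields 41 each period: 41/(1−δ).
Deviating yields 61 once, then 19 forever: 61 + 19δ/(1−δ).
No profitable deviation requires 41/(1−δ) ≥ 61 + 19δ/(1−δ).
Multiplying by (1−δ): 41 ≥ 61(1−δ) + 19δ = 61 − 42δ.
So 42δ ≥ 20, i.e. δ ≥ 20/42 = 10/21.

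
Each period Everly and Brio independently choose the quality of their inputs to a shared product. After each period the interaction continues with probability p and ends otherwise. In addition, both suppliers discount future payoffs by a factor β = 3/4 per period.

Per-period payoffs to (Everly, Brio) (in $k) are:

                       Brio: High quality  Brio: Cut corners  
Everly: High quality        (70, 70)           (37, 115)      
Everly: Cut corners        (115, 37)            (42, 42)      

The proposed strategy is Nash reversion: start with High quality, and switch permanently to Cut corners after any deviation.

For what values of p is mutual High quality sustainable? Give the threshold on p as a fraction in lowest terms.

60/73

Expected continuation weight on next period's payoff is β·p = 3/4·p, which plays the role of the discount factor.
Cooperation requires 3/4·p ≥ (115−70)/(115−42) = 45/73, hence p ≥ 60/73.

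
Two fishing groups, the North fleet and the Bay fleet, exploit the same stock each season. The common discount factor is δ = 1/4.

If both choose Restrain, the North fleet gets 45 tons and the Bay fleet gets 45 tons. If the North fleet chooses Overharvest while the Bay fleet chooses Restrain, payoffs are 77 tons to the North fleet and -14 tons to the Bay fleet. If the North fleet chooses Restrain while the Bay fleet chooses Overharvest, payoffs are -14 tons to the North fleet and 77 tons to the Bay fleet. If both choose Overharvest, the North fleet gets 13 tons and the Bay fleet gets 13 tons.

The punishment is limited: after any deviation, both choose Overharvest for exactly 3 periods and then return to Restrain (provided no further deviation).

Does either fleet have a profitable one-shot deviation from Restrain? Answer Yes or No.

Yes

Comparing payoff streams over the 4 periods until play realigns: cooperate → 45(1+δ+…+δ^3); deviate → 77 + 13(δ+…+δ^3).
Cooperation is sustained iff (45−13)(δ+…+δ^3) ≥ 77−45.
δ+…+δ^3 = 1/4·(1−(1/4)^3)/(1−1/4) = 0.3281, and (77−45)/(45−13) = 1.0000.
0.3281 < 1.0000, so cooperation is not sustainable.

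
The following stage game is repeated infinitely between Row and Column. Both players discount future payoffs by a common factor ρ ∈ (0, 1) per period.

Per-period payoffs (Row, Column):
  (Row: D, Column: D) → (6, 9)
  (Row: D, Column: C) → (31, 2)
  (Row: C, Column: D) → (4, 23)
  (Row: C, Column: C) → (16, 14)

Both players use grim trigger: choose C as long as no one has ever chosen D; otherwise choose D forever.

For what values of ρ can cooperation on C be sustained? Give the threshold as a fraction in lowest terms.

For Row: deviation gain 31−16 = 15, per-period punishment loss 16−6 = 10. IC gives ρ ≥ 15/25 = 3/5.
For Column: gain 9, loss 5 per period, so ρ ≥ 9/14.
The tighter constraint is Column's, so cooperation needs ρ ≥ 9/14.

9/14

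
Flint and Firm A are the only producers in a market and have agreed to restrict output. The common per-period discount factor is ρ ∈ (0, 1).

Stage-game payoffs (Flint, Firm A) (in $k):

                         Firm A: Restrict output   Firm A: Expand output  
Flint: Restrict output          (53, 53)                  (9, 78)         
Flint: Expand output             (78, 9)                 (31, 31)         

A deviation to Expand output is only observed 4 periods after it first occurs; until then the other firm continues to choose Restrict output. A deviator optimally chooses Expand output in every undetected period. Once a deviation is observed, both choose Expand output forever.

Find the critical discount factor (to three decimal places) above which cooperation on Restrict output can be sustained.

0.854

The best deviation is to choose Expand output for all 4 undetected periods, earning 78 each, then 31 forever once detected.
Deviation value: 78(1−ρ^4)/(1−ρ) + 31ρ^4/(1−ρ); cooperation value: 53/(1−ρ).
IC: 53 ≥ 78(1−ρ^4) + 31ρ^4 = 78 − 47ρ^4.
So ρ^4 ≥ 25/47, giving ρ ≥ (25/47)^(1/4) ≈ 0.854.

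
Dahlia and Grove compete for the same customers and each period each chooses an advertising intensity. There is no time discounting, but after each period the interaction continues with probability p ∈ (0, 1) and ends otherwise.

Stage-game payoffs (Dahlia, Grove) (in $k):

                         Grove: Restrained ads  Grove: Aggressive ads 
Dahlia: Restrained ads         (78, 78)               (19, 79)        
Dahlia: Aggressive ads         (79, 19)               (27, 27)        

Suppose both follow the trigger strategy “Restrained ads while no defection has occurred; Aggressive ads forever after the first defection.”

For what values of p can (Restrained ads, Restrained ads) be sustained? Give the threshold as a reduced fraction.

Expected cooperation value is 78 + p·78 + p²·78 + … = 78/(1−p); deviation gives 79 + p·27/(1−p).
78 ≥ 79(1−p) + 27p ⇒ 52p ≥ 1 ⇒ p ≥ 1/52.

1/52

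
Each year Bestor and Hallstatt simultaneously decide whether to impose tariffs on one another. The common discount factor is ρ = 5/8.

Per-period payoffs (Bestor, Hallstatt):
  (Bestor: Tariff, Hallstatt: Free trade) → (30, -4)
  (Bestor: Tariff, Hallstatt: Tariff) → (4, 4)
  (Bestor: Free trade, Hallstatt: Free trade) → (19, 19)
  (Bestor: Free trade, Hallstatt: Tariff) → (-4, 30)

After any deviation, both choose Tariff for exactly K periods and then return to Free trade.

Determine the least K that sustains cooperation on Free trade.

2

IC: ρ(1−ρ^K)/(1−ρ) ≥ (30−19)/(19−4) = 11/15.
With ρ = 5/8: need 1 − ρ^K ≥ 11/15·(1−5/8)/(5/8), i.e. ρ^K ≤ 0.5600.
Since (5/8)^1 = 0.6250 and (5/8)^2 = 0.3906, the smallest such K is 2.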